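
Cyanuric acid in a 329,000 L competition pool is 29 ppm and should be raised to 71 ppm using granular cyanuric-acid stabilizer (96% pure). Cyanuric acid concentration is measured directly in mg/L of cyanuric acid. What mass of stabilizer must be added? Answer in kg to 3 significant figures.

14.4 kg

CYA to add: (71 − 29) = 42 mg/L × 329,000 L = 13,820 g cyanuric acid.
At 96% purity: 13,820 / 0.96 = 14,390 g product.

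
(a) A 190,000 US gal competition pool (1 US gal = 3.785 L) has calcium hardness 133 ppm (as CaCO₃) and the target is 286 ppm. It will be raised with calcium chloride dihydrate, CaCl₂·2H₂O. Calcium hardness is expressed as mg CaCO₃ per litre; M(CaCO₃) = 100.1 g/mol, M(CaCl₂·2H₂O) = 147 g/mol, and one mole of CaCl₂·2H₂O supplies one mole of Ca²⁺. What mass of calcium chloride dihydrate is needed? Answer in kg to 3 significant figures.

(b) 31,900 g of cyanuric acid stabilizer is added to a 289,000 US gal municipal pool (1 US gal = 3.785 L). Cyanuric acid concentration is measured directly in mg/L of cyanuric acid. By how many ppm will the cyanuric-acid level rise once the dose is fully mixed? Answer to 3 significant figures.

(a) Volume: 190,000 US gal × 3.785 L/gal = 719,150 L.
(a) Hardness to add: (286 − 133) = 153 mg/L as CaCO₃ × 719,150 L = 110,000 g as CaCO₃.
(a) Moles of Ca²⁺ (1 mol Ca²⁺ ≡ 1 mol CaCO₃): 110,000 / 100.1 g/mol = 1099 mol.
(a) Mass of CaCl₂·2H₂O: 1099 × 147 = 161,600 g.

(b) Volume: 289,000 US gal × 3.785 L/gal = 1,093,865 L.
(b) Rise: 31,900 g / 1,093,865 L × 1000 = 29.16 mg/L.

(a) 162 kg; (b) 29.2 ppm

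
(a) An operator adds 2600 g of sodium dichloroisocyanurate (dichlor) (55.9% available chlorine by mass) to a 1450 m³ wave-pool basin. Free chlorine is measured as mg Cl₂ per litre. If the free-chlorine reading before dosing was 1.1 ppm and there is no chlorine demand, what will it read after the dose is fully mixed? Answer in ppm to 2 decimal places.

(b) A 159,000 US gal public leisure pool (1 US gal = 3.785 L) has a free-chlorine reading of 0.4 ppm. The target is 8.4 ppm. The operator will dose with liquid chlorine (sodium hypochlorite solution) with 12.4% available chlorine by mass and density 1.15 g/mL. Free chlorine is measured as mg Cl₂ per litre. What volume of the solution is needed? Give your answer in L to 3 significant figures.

(a) Volume: 1450 m³ = 1,450,000 L.
(a) Available chlorine delivered: 2600 g × 0.559 = 1453 g as Cl₂.
(a) Concentration rise: 1453 g / 1,450,000 L = 1.002 mg/L = 1.00 ppm.
(a) Final FC: 1.1 + 1.00 = 2.10 ppm.

(b) Volume: 159,000 US gal × 3.785 L/gal = 601,815 L.
(b) Chlorine deficit: 8.4 − 0.4 = 8 ppm = 8 mg/L as Cl₂.
(b) Cl₂ equivalent needed: 8 mg/L × 601,815 L = 4,815,000 mg = 4815 g.
(b) Product at 12.4% available chlorine: 4815 / 0.124 = 38,830 g.
(b) Volume at density 1.15 g/mL: 38,830 g ÷ 1.15 g/mL = 33,760 mL.

(a) 2.10 ppm; (b) 33.8 L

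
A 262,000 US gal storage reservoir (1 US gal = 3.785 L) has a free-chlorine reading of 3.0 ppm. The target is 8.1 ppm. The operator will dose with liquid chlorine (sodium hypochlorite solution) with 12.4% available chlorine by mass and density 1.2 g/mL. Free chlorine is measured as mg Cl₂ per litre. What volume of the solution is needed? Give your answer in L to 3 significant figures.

34.0 L

Volume: 262,000 US gal × 3.785 L/gal = 991,670 L.
Chlorine deficit: 8.1 − 3.0 = 5.1 ppm = 5.1 mg/L as Cl₂.
Cl₂ equivalent needed: 5.1 mg/L × 991,670 L = 5,058,000 mg = 5058 g.
Product at 12.4% available chlorine: 5058 / 0.124 = 40,790 g.
Volume at density 1.2 g/mL: 40,790 g ÷ 1.2 g/mL = 33,990 mL.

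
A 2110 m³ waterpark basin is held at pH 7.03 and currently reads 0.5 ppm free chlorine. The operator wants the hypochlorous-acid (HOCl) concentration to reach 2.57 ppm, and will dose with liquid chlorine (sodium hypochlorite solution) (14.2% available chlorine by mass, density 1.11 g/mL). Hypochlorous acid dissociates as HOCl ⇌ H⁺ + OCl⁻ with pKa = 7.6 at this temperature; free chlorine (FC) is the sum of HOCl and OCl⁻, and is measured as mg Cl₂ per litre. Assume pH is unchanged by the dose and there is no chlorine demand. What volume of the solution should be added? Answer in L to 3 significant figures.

Volume: 2110 m³ = 2,110,000 L.
[OCl⁻]/[HOCl] = 10^(pH − pKa) = 10^(7.03 − 7.6) = 0.2692; fraction as HOCl = 1/(1 + 0.2692) = 0.7879.
Free chlorine required for 2.57 ppm HOCl: 2.57 / 0.7879 = 3.262 ppm.
FC to add: 3.262 − 0.5 = 2.762 mg/L as Cl₂.
Cl₂ equivalent: 2.762 mg/L × 2,110,000 L = 5827 g.
Product at 14.2% available Cl: 5827 / 0.142 = 41,040 g.
Volume: 41,040 g ÷ 1.11 g/mL = 36,970 mL.

37.0 L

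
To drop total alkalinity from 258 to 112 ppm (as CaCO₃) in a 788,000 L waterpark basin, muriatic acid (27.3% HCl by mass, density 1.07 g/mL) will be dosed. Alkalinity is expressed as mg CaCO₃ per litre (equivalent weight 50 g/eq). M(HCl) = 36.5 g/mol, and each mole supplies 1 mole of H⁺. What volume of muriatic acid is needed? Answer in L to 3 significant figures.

288 L

Alkalinity to neutralize: (258 − 112) = 146 mg/L as CaCO₃ × 788,000 L = 115,000 g as CaCO₃.
Equivalents of H⁺ required: 115,000 ÷ 50 g/eq = 2301 eq = 2301 mol HCl.
Mass of HCl: 2301 × 36.5 = 83,990 g.
Mass of 27.3% solution: 83,990 / 0.273 = 307,600 g.
Volume: 307,600 g ÷ 1.07 g/mL = 287,500 mL.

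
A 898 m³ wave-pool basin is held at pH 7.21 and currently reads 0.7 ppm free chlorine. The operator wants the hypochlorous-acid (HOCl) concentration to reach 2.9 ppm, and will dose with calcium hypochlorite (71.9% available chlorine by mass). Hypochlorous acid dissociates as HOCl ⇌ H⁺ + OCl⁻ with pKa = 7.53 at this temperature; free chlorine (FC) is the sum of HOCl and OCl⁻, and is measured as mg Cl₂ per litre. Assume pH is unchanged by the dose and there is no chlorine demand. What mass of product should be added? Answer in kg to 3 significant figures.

4.48 kg

Volume: 898 m³ = 898,000 L.
[OCl⁻]/[HOCl] = 10^(pH − pKa) = 10^(7.21 − 7.53) = 0.4786; fraction as HOCl = 1/(1 + 0.4786) = 0.6763.
Free chlorine required for 2.9 ppm HOCl: 2.9 / 0.6763 = 4.288 ppm.
FC to add: 4.288 − 0.7 = 3.588 mg/L as Cl₂.
Cl₂ equivalent: 3.588 mg/L × 898,000 L = 3222 g.
Product at 71.9% available Cl: 3222 / 0.719 = 4481 g.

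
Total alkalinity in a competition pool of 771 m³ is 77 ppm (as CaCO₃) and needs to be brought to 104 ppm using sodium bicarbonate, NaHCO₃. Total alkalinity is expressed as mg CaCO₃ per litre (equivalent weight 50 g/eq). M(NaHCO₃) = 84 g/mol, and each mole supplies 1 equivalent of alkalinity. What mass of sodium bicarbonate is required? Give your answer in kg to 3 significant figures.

35.0 kg

Volume: 771 m³ = 771,000 L.
Alkalinity to add: (104 − 77) = 27 mg/L as CaCO₃ × 771,000 L = 20,820 g as CaCO₃.
Equivalents: 20,820 g ÷ 50 g/eq = 416.3 eq.
NaHCO₃ supplies 1 eq per mole → 416.3 mol.
Mass: 416.3 mol × 84 g/mol = 34,970 g.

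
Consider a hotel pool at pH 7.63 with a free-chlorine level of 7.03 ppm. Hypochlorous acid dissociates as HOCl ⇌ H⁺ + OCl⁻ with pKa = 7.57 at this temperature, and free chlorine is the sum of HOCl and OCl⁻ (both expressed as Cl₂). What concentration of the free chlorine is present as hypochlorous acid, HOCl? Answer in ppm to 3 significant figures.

[OCl⁻]/[HOCl] = 10^(pH − pKa) = 10^(7.63 − 7.57) = 10^0.06 = 1.148.
Fraction as HOCl = 1 / (1 + 1.148) = 0.4655.
HOCl = 0.4655 × 7.03 ppm = 3.273 ppm.

3.27 ppm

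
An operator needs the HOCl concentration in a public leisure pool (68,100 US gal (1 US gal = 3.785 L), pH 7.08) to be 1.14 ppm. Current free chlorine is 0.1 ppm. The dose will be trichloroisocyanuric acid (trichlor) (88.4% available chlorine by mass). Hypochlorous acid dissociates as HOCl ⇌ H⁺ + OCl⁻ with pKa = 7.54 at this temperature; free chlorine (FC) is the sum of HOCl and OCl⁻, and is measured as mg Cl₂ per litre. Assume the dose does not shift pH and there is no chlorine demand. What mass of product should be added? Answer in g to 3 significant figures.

419 g

Volume: 68,100 US gal × 3.785 L/gal = 257,758 L.
[OCl⁻]/[HOCl] = 10^(pH − pKa) = 10^(7.08 − 7.54) = 0.3467; fraction as HOCl = 1/(1 + 0.3467) = 0.7425.
Free chlorine required for 1.14 ppm HOCl: 1.14 / 0.7425 = 1.535 ppm.
FC to add: 1.535 − 0.1 = 1.435 mg/L as Cl₂.
Cl₂ equivalent: 1.435 mg/L × 257,758 L = 370 g.
Product at 88.4% available Cl: 370 / 0.884 = 418.5 g.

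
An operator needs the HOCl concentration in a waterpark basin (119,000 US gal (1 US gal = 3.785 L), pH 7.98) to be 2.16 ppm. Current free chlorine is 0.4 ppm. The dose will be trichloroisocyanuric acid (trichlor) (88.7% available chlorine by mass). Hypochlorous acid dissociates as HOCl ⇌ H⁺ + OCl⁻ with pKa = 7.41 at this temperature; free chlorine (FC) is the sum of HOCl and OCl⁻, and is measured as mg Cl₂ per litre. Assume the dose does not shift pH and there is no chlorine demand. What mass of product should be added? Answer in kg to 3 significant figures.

Volume: 119,000 US gal × 3.785 L/gal = 450,415 L.
[OCl⁻]/[HOCl] = 10^(pH − pKa) = 10^(7.98 − 7.41) = 3.715; fraction as HOCl = 1/(1 + 3.715) = 0.2121.
Free chlorine required for 2.16 ppm HOCl: 2.16 / 0.2121 = 10.19 ppm.
FC to add: 10.19 − 0.4 = 9.785 mg/L as Cl₂.
Cl₂ equivalent: 9.785 mg/L × 450,415 L = 4407 g.
Product at 88.7% available Cl: 4407 / 0.887 = 4969 g.

4.97 kg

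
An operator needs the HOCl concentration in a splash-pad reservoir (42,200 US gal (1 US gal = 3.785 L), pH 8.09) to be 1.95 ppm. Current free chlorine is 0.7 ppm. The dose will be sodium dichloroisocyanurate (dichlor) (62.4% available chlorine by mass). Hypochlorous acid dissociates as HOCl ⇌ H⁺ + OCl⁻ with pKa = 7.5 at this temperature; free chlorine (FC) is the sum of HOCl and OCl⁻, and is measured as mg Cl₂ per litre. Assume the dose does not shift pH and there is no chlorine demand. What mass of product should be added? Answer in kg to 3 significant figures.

Volume: 42,200 US gal × 3.785 L/gal = 159,727 L.
[OCl⁻]/[HOCl] = 10^(pH − pKa) = 10^(8.09 − 7.5) = 3.89; fraction as HOCl = 1/(1 + 3.89) = 0.2045.
Free chlorine required for 1.95 ppm HOCl: 1.95 / 0.2045 = 9.536 ppm.
FC to add: 9.536 − 0.7 = 8.836 mg/L as Cl₂.
Cl₂ equivalent: 8.836 mg/L × 159,727 L = 1411 g.
Product at 62.4% available Cl: 1411 / 0.624 = 2262 g.

2.26 kg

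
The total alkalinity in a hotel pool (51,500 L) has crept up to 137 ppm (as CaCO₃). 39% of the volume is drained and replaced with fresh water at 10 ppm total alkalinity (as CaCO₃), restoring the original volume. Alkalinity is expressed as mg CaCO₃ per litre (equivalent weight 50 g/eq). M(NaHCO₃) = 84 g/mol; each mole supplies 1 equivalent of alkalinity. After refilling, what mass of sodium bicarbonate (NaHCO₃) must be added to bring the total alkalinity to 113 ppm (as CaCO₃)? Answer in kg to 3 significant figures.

After draining 39% and refilling: 137 × 0.61 + 10 × 0.39 = 87.47 ppm.
Deficit to target: 113 − 87.47 = 25.53 mg/L.
As CaCO₃: 25.53 mg/L × 51,500 L = 1315 g; ÷ 50 g/eq ÷ 1 = 26.3 mol NaHCO₃.
Mass: 26.3 × 84 = 2209 g.

2.21 kg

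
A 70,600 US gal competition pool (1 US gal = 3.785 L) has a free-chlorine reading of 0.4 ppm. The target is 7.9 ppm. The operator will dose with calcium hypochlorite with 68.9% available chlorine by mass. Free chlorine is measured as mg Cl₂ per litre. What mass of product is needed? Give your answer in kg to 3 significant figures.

Volume: 70,600 US gal × 3.785 L/gal = 267,221 L.
Chlorine deficit: 7.9 − 0.4 = 7.5 ppm = 7.5 mg/L as Cl₂.
Cl₂ equivalent needed: 7.5 mg/L × 267,221 L = 2,004,000 mg = 2004 g.
Product at 68.9% available chlorine: 2004 / 0.689 = 2909 g.

2.91 kg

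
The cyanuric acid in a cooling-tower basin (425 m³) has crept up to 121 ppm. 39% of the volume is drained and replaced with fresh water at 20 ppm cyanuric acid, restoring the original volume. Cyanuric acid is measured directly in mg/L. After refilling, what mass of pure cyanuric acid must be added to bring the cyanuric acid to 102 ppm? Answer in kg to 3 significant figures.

8.67 kg

Volume: 425 m³ = 425,000 L.
After draining 39% and refilling: 121 × 0.61 + 20 × 0.39 = 81.61 ppm.
Deficit to target: 102 − 81.61 = 20.39 mg/L.
Mass: 20.39 mg/L × 425,000 L = 8666 g cyanuric acid.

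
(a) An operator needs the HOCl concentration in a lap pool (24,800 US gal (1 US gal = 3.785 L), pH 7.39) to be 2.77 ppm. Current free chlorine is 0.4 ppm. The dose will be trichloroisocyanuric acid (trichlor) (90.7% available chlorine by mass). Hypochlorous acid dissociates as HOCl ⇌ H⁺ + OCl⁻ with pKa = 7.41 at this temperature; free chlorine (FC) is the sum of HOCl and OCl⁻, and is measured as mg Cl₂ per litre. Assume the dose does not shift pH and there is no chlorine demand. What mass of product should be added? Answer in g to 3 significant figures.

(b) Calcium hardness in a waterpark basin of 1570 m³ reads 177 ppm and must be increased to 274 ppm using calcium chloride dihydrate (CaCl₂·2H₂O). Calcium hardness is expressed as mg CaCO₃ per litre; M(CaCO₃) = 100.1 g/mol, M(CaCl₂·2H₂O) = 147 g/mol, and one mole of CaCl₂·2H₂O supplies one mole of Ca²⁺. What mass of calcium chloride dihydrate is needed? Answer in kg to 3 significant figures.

(a) Volume: 24,800 US gal × 3.785 L/gal = 93,868 L.
(a) [OCl⁻]/[HOCl] = 10^(pH − pKa) = 10^(7.39 − 7.41) = 0.955; fraction as HOCl = 1/(1 + 0.955) = 0.5115.
(a) Free chlorine required for 2.77 ppm HOCl: 2.77 / 0.5115 = 5.415 ppm.
(a) FC to add: 5.415 − 0.4 = 5.015 mg/L as Cl₂.
(a) Cl₂ equivalent: 5.015 mg/L × 93,868 L = 470.8 g.
(a) Product at 90.7% available Cl: 470.8 / 0.907 = 519.1 g.

(b) Volume: 1570 m³ = 1,570,000 L.
(b) Hardness to add: (274 − 177) = 97 mg/L as CaCO₃ × 1,570,000 L = 152,300 g as CaCO₃.
(b) Moles of Ca²⁺ (1 mol Ca²⁺ ≡ 1 mol CaCO₃): 152,300 / 100.1 g/mol = 1521 mol.
(b) Mass of CaCl₂·2H₂O: 1521 × 147 = 223,600 g.

(a) 519 g; (b) 224 kg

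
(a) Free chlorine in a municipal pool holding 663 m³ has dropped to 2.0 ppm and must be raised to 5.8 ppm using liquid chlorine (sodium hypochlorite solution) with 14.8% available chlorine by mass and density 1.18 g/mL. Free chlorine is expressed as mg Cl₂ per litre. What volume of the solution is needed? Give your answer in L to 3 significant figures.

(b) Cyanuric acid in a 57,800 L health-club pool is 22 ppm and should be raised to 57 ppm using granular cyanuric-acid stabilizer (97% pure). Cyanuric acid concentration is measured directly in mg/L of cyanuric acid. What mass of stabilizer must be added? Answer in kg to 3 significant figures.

(a) Volume: 663 m³ = 663,000 L.
(a) Chlorine deficit: 5.8 − 2.0 = 3.8 ppm = 3.8 mg/L as Cl₂.
(a) Cl₂ equivalent needed: 3.8 mg/L × 663,000 L = 2,519,000 mg = 2519 g.
(a) Product at 14.8% available chlorine: 2519 / 0.148 = 17,020 g.
(a) Volume at density 1.18 g/mL: 17,020 g ÷ 1.18 g/mL = 14,430 mL.

(b) CYA to add: (57 − 22) = 35 mg/L × 57,800 L = 2023 g cyanuric acid.
(b) At 97% purity: 2023 / 0.97 = 2086 g product.

(a) 14.4 L; (b) 2.09 kg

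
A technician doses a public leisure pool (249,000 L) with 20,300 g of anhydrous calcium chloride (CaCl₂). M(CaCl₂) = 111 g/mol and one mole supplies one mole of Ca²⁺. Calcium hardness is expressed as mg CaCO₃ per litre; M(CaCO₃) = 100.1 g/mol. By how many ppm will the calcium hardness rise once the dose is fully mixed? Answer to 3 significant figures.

73.5 ppm

Moles of Ca²⁺: 20,300 g ÷ 111 g/mol = 182.9 mol.
As CaCO₃: 182.9 mol × 100.1 g/mol = 18,310 g.
Rise: 18,310 g / 249,000 L × 1000 = 73.52 mg/L.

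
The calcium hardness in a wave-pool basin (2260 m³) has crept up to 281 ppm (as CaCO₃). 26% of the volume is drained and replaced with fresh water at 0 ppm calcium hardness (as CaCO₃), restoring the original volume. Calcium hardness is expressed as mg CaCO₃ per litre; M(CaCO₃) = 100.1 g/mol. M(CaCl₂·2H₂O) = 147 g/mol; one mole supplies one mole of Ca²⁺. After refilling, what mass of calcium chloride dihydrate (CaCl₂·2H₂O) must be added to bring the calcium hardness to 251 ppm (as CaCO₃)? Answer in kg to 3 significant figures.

Volume: 2260 m³ = 2,260,000 L.
After draining 26% and refilling: 281 × 0.74 + 0 × 0.26 = 207.94 ppm.
Deficit to target: 251 − 207.94 = 43.06 mg/L.
As CaCO₃: 43.06 mg/L × 2,260,000 L = 97,320 g; ÷ 100.1 = 972.2 mol Ca²⁺.
Mass: 972.2 × 147 = 142,900 g.

143 kg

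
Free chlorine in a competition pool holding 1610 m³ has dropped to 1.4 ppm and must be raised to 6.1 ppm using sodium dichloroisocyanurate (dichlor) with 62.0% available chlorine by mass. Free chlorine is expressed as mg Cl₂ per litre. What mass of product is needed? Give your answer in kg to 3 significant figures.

Volume: 1610 m³ = 1,610,000 L.
Chlorine deficit: 6.1 − 1.4 = 4.7 ppm = 4.7 mg/L as Cl₂.
Cl₂ equivalent needed: 4.7 mg/L × 1,610,000 L = 7,567,000 mg = 7567 g.
Product at 62.0% available chlorine: 7567 / 0.62 = 12,200 g.

12.2 kg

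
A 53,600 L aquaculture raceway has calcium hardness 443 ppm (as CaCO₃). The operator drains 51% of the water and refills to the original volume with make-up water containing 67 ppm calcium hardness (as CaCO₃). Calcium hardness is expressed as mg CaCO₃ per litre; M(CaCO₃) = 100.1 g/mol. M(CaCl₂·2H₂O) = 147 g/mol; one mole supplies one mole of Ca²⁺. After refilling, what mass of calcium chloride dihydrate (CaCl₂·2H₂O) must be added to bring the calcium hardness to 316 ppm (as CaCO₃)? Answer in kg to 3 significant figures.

After draining 51% and refilling: 443 × 0.49 + 67 × 0.51 = 251.24 ppm.
Deficit to target: 316 − 251.24 = 64.76 mg/L.
As CaCO₃: 64.76 mg/L × 53,600 L = 3471 g; ÷ 100.1 = 34.68 mol Ca²⁺.
Mass: 34.68 × 147 = 5097 g.

5.10 kg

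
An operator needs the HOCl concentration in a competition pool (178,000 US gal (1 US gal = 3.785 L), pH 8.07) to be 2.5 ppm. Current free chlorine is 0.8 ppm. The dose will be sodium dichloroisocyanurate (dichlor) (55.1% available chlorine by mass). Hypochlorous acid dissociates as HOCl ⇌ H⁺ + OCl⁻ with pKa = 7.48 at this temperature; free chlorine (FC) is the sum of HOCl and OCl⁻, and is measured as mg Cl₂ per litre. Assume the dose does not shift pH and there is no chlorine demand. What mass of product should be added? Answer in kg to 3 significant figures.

14.0 kg

Volume: 178,000 US gal × 3.785 L/gal = 673,730 L.
[OCl⁻]/[HOCl] = 10^(pH − pKa) = 10^(8.07 − 7.48) = 3.89; fraction as HOCl = 1/(1 + 3.89) = 0.2045.
Free chlorine required for 2.5 ppm HOCl: 2.5 / 0.2045 = 12.23 ppm.
FC to add: 12.23 − 0.8 = 11.43 mg/L as Cl₂.
Cl₂ equivalent: 11.43 mg/L × 673,730 L = 7698 g.
Product at 55.1% available Cl: 7698 / 0.551 = 13,970 g.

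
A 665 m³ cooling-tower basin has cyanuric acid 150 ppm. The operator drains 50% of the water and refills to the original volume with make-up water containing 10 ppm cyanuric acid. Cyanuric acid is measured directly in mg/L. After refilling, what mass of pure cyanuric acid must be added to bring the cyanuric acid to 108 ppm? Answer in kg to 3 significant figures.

Volume: 665 m³ = 665,000 L.
After draining 50% and refilling: 150 × 0.50 + 10 × 0.50 = 80 ppm.
Deficit to target: 108 − 80 = 28 mg/L.
Mass: 28 mg/L × 665,000 L = 18,620 g cyanuric acid.

18.6 kg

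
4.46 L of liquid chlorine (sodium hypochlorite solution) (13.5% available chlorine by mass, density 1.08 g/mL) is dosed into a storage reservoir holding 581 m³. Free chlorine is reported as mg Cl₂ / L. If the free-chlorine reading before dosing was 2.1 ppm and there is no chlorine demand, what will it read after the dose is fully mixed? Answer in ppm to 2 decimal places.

3.22 ppm

Volume: 581 m³ = 581,000 L.
Mass of solution: 4.46 L × 1000 mL/L × 1.08 g/mL = 4817 g.
Available chlorine delivered: 4817 g × 0.135 = 650.3 g as Cl₂.
Concentration rise: 650.3 g / 581,000 L = 1.119 mg/L = 1.12 ppm.
Final FC: 2.1 + 1.12 = 3.22 ppm.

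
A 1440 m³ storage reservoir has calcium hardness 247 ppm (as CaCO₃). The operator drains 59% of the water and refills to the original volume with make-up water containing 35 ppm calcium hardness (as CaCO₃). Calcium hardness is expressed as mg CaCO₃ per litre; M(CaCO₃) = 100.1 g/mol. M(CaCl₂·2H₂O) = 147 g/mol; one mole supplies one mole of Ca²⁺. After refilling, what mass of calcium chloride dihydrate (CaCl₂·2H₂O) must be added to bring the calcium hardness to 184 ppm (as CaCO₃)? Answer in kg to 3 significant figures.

131 kg

Volume: 1440 m³ = 1,440,000 L.
After draining 59% and refilling: 247 × 0.41 + 35 × 0.59 = 121.92 ppm.
Deficit to target: 184 − 121.92 = 62.08 mg/L.
As CaCO₃: 62.08 mg/L × 1,440,000 L = 89,400 g; ÷ 100.1 = 893.1 mol Ca²⁺.
Mass: 893.1 × 147 = 131,300 g.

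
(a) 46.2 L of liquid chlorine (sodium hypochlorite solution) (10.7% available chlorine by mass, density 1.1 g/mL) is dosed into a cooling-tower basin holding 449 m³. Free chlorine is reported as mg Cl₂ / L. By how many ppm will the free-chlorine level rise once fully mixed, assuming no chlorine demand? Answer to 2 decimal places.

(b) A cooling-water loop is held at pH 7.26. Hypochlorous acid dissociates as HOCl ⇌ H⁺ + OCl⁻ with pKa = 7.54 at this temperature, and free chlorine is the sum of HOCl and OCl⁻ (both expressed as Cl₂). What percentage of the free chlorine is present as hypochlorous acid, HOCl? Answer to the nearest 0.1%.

(a) Volume: 449 m³ = 449,000 L.
(a) Mass of solution: 46.2 L × 1000 mL/L × 1.1 g/mL = 50,820 g.
(a) Available chlorine delivered: 50,820 g × 0.107 = 5438 g as Cl₂.
(a) Concentration rise: 5438 g / 449,000 L = 12.11 mg/L = 12.11 ppm.

(b) [OCl⁻]/[HOCl] = 10^(pH − pKa) = 10^(7.26 − 7.54) = 10^-0.28 = 0.5248.
(b) Fraction as HOCl = 1 / (1 + 0.5248) = 0.6558.

(a) 12.11 ppm; (b) 65.6%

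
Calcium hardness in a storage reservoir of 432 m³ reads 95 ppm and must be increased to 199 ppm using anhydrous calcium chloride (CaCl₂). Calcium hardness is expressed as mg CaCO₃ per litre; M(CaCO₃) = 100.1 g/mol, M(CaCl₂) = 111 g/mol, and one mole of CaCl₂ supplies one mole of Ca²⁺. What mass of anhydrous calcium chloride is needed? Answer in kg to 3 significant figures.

Volume: 432 m³ = 432,000 L.
Hardness to add: (199 − 95) = 104 mg/L as CaCO₃ × 432,000 L = 44,930 g as CaCO₃.
Moles of Ca²⁺ (1 mol Ca²⁺ ≡ 1 mol CaCO₃): 44,930 / 100.1 g/mol = 448.8 mol.
Mass of CaCl₂: 448.8 × 111 = 49,820 g.

49.8 kg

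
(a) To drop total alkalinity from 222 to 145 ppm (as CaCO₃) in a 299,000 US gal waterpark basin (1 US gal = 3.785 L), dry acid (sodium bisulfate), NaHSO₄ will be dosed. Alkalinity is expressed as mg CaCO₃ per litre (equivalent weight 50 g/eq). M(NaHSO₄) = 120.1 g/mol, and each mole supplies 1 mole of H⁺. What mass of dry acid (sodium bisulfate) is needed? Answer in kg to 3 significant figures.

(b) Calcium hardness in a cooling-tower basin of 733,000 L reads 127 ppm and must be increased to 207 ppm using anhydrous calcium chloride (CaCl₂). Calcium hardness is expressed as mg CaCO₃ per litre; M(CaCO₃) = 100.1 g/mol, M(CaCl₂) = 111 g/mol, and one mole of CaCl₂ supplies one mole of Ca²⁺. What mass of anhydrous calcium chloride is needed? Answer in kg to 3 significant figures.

(a) Volume: 299,000 US gal × 3.785 L/gal = 1,131,715 L.
(a) Alkalinity to neutralize: (222 − 145) = 77 mg/L as CaCO₃ × 1,131,715 L = 87,140 g as CaCO₃.
(a) Equivalents of H⁺ required: 87,140 ÷ 50 g/eq = 1743 eq = 1743 mol NaHSO₄.
(a) Mass of NaHSO₄: 1743 × 120.1 = 209,300 g.

(b) Hardness to add: (207 − 127) = 80 mg/L as CaCO₃ × 733,000 L = 58,640 g as CaCO₃.
(b) Moles of Ca²⁺ (1 mol Ca²⁺ ≡ 1 mol CaCO₃): 58,640 / 100.1 g/mol = 585.8 mol.
(b) Mass of CaCl₂: 585.8 × 111 = 65,030 g.

(a) 209 kg; (b) 65.0 kg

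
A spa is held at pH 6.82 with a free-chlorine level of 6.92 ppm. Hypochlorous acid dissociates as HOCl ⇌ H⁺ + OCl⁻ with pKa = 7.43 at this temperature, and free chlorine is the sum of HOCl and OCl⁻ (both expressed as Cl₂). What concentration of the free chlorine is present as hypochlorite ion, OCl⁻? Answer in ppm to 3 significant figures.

1.36 ppm

[OCl⁻]/[HOCl] = 10^(pH − pKa) = 10^(6.82 − 7.43) = 10^-0.61 = 0.2455.
Fraction as HOCl = 1 / (1 + 0.2455) = 0.8029.
OCl⁻ = (1 − 0.8029) × 6.92 ppm = 1.364 ppm.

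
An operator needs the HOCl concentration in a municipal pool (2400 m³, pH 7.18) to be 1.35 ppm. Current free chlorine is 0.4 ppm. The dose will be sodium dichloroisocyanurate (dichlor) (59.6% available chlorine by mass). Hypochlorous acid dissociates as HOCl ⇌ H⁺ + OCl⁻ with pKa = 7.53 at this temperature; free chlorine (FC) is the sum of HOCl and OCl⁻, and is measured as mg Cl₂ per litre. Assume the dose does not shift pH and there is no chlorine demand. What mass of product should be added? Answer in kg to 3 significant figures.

6.25 kg

Volume: 2400 m³ = 2,400,000 L.
[OCl⁻]/[HOCl] = 10^(pH − pKa) = 10^(7.18 − 7.53) = 0.4467; fraction as HOCl = 1/(1 + 0.4467) = 0.6912.
Free chlorine required for 1.35 ppm HOCl: 1.35 / 0.6912 = 1.953 ppm.
FC to add: 1.953 − 0.4 = 1.553 mg/L as Cl₂.
Cl₂ equivalent: 1.553 mg/L × 2,400,000 L = 3727 g.
Product at 59.6% available Cl: 3727 / 0.596 = 6254 g.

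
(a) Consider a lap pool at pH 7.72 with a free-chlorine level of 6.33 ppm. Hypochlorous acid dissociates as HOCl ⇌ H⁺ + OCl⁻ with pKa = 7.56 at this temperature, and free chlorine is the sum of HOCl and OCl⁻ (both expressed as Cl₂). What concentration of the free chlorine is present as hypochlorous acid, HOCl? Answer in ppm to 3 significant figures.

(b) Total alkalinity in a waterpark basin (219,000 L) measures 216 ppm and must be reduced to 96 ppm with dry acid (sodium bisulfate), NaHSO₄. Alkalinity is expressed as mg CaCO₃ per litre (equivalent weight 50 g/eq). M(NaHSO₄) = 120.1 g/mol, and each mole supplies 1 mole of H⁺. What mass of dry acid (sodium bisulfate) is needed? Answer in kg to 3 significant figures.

(a) [OCl⁻]/[HOCl] = 10^(pH − pKa) = 10^(7.72 − 7.56) = 10^0.16 = 1.445.
(a) Fraction as HOCl = 1 / (1 + 1.445) = 0.4089.
(a) HOCl = 0.4089 × 6.33 ppm = 2.588 ppm.

(b) Alkalinity to neutralize: (216 − 96) = 120 mg/L as CaCO₃ × 219,000 L = 26,280 g as CaCO₃.
(b) Equivalents of H⁺ required: 26,280 ÷ 50 g/eq = 525.6 eq = 525.6 mol NaHSO₄.
(b) Mass of NaHSO₄: 525.6 × 120.1 = 63,120 g.

(a) 2.59 ppm; (b) 63.1 kg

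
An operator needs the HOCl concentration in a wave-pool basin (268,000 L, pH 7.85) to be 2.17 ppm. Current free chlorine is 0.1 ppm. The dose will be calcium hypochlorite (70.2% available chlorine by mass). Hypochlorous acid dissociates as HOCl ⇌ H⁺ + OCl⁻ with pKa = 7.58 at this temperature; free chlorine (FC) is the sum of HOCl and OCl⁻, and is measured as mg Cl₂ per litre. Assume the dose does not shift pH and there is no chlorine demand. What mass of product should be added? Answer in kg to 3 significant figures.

2.33 kg

[OCl⁻]/[HOCl] = 10^(pH − pKa) = 10^(7.85 − 7.58) = 1.862; fraction as HOCl = 1/(1 + 1.862) = 0.3494.
Free chlorine required for 2.17 ppm HOCl: 2.17 / 0.3494 = 6.211 ppm.
FC to add: 6.211 − 0.1 = 6.111 mg/L as Cl₂.
Cl₂ equivalent: 6.111 mg/L × 268,000 L = 1638 g.
Product at 70.2% available Cl: 1638 / 0.702 = 2333 g.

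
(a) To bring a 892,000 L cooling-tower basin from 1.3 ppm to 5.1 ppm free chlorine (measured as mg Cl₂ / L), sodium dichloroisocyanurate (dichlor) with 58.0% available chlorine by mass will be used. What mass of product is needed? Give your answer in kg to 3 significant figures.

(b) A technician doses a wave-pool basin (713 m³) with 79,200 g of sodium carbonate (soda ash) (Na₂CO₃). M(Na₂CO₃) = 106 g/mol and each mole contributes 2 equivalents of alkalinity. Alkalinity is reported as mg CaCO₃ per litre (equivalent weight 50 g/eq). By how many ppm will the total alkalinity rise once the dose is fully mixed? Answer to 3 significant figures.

(a) Chlorine deficit: 5.1 − 1.3 = 3.8 ppm = 3.8 mg/L as Cl₂.
(a) Cl₂ equivalent needed: 3.8 mg/L × 892,000 L = 3,390,000 mg = 3390 g.
(a) Product at 58.0% available chlorine: 3390 / 0.58 = 5844 g.

(b) Volume: 713 m³ = 713,000 L.
(b) Moles of Na₂CO₃: 79,200 g ÷ 106 g/mol = 747.2 mol → 1494 eq of alkalinity.
(b) As CaCO₃: 1494 eq × 50 g/eq = 74,720 g.
(b) Rise: 74,720 g / 713,000 L × 1000 = 104.8 mg/L.

(a) 5.84 kg; (b) 105 ppm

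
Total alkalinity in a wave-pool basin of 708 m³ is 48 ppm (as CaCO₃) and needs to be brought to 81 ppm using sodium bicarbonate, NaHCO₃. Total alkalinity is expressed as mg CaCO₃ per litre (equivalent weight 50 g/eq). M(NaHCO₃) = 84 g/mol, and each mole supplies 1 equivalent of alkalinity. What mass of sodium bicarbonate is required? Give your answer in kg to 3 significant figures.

Volume: 708 m³ = 708,000 L.
Alkalinity to add: (81 − 48) = 33 mg/L as CaCO₃ × 708,000 L = 23,360 g as CaCO₃.
Equivalents: 23,360 g ÷ 50 g/eq = 467.3 eq.
NaHCO₃ supplies 1 eq per mole → 467.3 mol.
Mass: 467.3 mol × 84 g/mol = 39,250 g.

39.3 kg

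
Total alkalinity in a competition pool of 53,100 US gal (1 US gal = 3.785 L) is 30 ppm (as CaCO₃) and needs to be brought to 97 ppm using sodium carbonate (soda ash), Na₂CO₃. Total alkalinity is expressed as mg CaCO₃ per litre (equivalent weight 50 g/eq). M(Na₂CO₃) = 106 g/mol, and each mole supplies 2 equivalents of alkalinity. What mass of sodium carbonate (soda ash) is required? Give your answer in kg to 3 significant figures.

Volume: 53,100 US gal × 3.785 L/gal = 200,984 L.
Alkalinity to add: (97 − 30) = 67 mg/L as CaCO₃ × 200,984 L = 13,470 g as CaCO₃.
Equivalents: 13,470 g ÷ 50 g/eq = 269.3 eq.
Each mole of Na₂CO₃ supplies 2 eq, so 269.3 / 2 = 134.7 mol.
Mass: 134.7 mol × 106 g/mol = 14,270 g.

14.3 kg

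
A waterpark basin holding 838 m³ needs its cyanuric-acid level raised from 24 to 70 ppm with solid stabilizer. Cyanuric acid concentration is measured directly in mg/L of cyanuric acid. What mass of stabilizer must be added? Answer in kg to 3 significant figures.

Volume: 838 m³ = 838,000 L.
CYA to add: (70 − 24) = 46 mg/L × 838,000 L = 38,550 g cyanuric acid.

38.5 kg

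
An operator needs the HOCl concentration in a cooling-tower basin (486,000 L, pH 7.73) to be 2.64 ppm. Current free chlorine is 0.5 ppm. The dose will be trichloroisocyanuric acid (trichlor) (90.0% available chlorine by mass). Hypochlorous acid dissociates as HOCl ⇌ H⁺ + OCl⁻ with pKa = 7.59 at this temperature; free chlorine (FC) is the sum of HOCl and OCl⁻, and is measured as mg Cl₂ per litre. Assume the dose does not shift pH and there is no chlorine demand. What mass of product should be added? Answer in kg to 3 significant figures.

3.12 kg

[OCl⁻]/[HOCl] = 10^(pH − pKa) = 10^(7.73 − 7.59) = 1.38; fraction as HOCl = 1/(1 + 1.38) = 0.4201.
Free chlorine required for 2.64 ppm HOCl: 2.64 / 0.4201 = 6.284 ppm.
FC to add: 6.284 − 0.5 = 5.784 mg/L as Cl₂.
Cl₂ equivalent: 5.784 mg/L × 486,000 L = 2811 g.
Product at 90.0% available Cl: 2811 / 0.9 = 3123 g.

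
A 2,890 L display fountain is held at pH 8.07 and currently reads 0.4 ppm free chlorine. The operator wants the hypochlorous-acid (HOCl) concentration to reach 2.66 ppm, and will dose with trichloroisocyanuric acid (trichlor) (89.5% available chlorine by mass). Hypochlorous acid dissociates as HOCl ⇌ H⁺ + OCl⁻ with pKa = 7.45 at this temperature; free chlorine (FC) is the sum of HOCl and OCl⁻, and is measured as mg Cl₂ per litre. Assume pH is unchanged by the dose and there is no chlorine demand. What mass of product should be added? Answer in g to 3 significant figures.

43.1 g

[OCl⁻]/[HOCl] = 10^(pH − pKa) = 10^(8.07 − 7.45) = 4.169; fraction as HOCl = 1/(1 + 4.169) = 0.1935.
Free chlorine required for 2.66 ppm HOCl: 2.66 / 0.1935 = 13.75 ppm.
FC to add: 13.75 − 0.4 = 13.35 mg/L as Cl₂.
Cl₂ equivalent: 13.35 mg/L × 2,890 L = 38.58 g.
Product at 89.5% available Cl: 38.58 / 0.895 = 43.1 g.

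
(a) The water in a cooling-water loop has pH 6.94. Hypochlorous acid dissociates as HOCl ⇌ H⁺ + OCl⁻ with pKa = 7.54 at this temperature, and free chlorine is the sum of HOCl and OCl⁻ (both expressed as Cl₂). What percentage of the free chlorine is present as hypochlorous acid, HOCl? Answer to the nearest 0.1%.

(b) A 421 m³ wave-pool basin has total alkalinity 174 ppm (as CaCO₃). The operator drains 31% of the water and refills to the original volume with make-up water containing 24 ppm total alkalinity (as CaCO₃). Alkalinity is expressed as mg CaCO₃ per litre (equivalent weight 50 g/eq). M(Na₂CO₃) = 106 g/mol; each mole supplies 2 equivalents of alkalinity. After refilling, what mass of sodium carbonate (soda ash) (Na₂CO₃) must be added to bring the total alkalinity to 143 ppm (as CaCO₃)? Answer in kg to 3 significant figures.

(a) 79.9%; (b) 6.92 kg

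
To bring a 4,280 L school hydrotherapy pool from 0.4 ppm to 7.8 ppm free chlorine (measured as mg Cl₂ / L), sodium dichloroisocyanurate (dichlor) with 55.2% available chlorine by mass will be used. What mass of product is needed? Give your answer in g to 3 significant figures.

Chlorine deficit: 7.8 − 0.4 = 7.4 ppm = 7.4 mg/L as Cl₂.
Cl₂ equivalent needed: 7.4 mg/L × 4,280 L = 31,670 mg = 31.67 g.
Product at 55.2% available chlorine: 31.67 / 0.552 = 57.38 g.

57.4 g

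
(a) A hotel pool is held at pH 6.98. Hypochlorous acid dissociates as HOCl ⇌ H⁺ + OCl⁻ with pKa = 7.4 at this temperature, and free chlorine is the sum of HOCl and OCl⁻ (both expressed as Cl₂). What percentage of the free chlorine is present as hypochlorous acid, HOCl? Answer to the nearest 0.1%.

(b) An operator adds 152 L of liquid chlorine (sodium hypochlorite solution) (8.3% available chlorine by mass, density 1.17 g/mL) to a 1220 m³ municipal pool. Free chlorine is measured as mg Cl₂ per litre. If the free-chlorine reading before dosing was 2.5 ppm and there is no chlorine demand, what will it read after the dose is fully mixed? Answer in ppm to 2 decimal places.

(a) [OCl⁻]/[HOCl] = 10^(pH − pKa) = 10^(6.98 − 7.4) = 10^-0.42 = 0.3802.
(a) Fraction as HOCl = 1 / (1 + 0.3802) = 0.7245.

(b) Volume: 1220 m³ = 1,220,000 L.
(b) Mass of solution: 152 L × 1000 mL/L × 1.17 g/mL = 177,800 g.
(b) Available chlorine delivered: 177,800 g × 0.083 = 14,760 g as Cl₂.
(b) Concentration rise: 14,760 g / 1,220,000 L = 12.1 mg/L = 12.10 ppm.
(b) Final FC: 2.5 + 12.10 = 14.60 ppm.

(a) 72.5%; (b) 14.60 ppm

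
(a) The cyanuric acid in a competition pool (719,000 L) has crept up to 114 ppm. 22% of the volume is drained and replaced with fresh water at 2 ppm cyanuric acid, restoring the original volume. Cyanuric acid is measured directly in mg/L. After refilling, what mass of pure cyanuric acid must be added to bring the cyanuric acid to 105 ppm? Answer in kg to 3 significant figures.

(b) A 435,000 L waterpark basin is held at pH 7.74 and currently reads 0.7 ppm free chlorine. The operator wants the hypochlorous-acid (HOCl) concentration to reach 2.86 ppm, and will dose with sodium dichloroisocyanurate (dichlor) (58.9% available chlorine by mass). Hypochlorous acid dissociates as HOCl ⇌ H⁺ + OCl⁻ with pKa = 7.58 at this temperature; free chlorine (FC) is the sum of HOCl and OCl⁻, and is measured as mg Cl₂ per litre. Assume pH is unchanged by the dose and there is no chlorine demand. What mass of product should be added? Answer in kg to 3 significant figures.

(a) 11.2 kg; (b) 4.65 kg

(a) After draining 22% and refilling: 114 × 0.78 + 2 × 0.22 = 89.36 ppm.
(a) Deficit to target: 105 − 89.36 = 15.64 mg/L.
(a) Mass: 15.64 mg/L × 719,000 L = 11,250 g cyanuric acid.

(b) [OCl⁻]/[HOCl] = 10^(pH − pKa) = 10^(7.74 − 7.58) = 1.445; fraction as HOCl = 1/(1 + 1.445) = 0.4089.
(b) Free chlorine required for 2.86 ppm HOCl: 2.86 / 0.4089 = 6.994 ppm.
(b) FC to add: 6.994 − 0.7 = 6.294 mg/L as Cl₂.
(b) Cl₂ equivalent: 6.294 mg/L × 435,000 L = 2738 g.
(b) Product at 58.9% available Cl: 2738 / 0.589 = 4648 g.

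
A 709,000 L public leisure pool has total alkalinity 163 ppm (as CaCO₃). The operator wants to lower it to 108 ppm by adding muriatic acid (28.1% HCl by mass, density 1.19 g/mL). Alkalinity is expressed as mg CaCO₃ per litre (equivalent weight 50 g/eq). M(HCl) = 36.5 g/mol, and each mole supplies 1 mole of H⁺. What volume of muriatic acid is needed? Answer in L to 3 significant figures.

85.1 L

Alkalinity to neutralize: (163 − 108) = 55 mg/L as CaCO₃ × 709,000 L = 39,000 g as CaCO₃.
Equivalents of H⁺ required: 39,000 ÷ 50 g/eq = 779.9 eq = 779.9 mol HCl.
Mass of HCl: 779.9 × 36.5 = 28,470 g.
Mass of 28.1% solution: 28,470 / 0.281 = 101,300 g.
Volume: 101,300 g ÷ 1.19 g/mL = 85,130 mL.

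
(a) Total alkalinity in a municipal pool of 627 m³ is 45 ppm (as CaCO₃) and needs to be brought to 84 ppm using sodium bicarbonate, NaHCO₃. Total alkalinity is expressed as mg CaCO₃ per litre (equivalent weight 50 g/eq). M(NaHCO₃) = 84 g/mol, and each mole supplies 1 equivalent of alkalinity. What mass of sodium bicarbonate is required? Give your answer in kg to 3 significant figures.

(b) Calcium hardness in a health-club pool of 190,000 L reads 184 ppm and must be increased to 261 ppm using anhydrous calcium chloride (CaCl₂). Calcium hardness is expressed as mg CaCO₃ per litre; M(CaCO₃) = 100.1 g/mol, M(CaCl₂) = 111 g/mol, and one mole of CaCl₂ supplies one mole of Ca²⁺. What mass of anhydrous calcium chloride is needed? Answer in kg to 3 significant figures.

(a) 41.1 kg; (b) 16.2 kg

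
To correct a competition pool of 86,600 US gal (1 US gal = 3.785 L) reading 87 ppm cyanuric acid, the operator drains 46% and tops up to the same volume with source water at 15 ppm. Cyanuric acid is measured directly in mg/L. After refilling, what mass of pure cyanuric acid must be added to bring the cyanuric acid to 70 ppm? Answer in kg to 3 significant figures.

Volume: 86,600 US gal × 3.785 L/gal = 327,781 L.
After draining 46% and refilling: 87 × 0.54 + 15 × 0.46 = 53.88 ppm.
Deficit to target: 70 − 53.88 = 16.12 mg/L.
Mass: 16.12 mg/L × 327,781 L = 5284 g cyanuric acid.

5.28 kg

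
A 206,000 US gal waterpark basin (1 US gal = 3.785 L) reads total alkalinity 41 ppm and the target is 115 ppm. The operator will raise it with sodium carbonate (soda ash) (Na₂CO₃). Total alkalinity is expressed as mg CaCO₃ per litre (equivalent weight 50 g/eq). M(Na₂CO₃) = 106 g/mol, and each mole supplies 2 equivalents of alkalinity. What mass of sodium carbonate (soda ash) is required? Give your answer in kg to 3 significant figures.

61.2 kg

Volume: 206,000 US gal × 3.785 L/gal = 779,710 L.
Alkalinity to add: (115 − 41) = 74 mg/L as CaCO₃ × 779,710 L = 57,700 g as CaCO₃.
Equivalents: 57,700 g ÷ 50 g/eq = 1154 eq.
Each mole of Na₂CO₃ supplies 2 eq, so 1154 / 2 = 577 mol.
Mass: 577 mol × 106 g/mol = 61,160 g.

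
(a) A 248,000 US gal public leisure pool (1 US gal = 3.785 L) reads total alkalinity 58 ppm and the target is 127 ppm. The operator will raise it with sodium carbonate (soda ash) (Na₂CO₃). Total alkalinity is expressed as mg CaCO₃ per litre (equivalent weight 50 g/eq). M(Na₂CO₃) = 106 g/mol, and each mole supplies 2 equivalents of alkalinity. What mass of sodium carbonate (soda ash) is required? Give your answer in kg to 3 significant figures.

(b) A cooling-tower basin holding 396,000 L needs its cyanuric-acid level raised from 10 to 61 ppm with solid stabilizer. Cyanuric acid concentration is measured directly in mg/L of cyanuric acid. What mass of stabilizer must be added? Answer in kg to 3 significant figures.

(a) Volume: 248,000 US gal × 3.785 L/gal = 938,680 L.
(a) Alkalinity to add: (127 − 58) = 69 mg/L as CaCO₃ × 938,680 L = 64,770 g as CaCO₃.
(a) Equivalents: 64,770 g ÷ 50 g/eq = 1295 eq.
(a) Each mole of Na₂CO₃ supplies 2 eq, so 1295 / 2 = 647.7 mol.
(a) Mass: 647.7 mol × 106 g/mol = 68,660 g.

(b) CYA to add: (61 − 10) = 51 mg/L × 396,000 L = 20,200 g cyanuric acid.

(a) 68.7 kg; (b) 20.2 kg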